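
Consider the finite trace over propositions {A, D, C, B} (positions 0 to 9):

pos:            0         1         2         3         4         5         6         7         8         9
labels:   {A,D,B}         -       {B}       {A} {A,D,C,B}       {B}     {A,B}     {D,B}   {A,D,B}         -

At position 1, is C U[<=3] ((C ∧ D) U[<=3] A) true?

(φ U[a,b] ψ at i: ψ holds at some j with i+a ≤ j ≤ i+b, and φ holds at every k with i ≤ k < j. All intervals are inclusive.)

Need some j in [1,4] with ((C ∧ D) U[<=3] A), and C at every k in [1,j-1].
  j=1: ((C ∧ D) U[<=3] A) — fails.
  j=2: ((C ∧ D) U[<=3] A) — fails.
  j=3: ((C ∧ D) U[<=3] A) holds, but C fails at k=1 → not this j.
  j=4: ((C ∧ D) U[<=3] A) holds, but C fails at k=1 → not this j.
No j in the window works → until fails.

No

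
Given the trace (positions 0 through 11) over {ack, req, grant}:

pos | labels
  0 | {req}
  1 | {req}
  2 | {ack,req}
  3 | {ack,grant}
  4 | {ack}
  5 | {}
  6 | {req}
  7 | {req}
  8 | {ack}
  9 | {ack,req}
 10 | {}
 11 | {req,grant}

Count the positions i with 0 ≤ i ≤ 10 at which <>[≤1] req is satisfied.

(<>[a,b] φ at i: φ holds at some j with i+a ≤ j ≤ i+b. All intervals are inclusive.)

9

Evaluate at each i in [0,10]:
  i=0: ✓ (witness j=0)
  i=1: ✓ (witness j=1)
  i=2: ✓ (witness j=2)
  i=3: ✗ (none in [3,4])
  i=4: ✗ (none in [4,5])
  i=5: ✓ (witness j=6)
  i=6: ✓ (witness j=6)
  i=7: ✓ (witness j=7)
  i=8: ✓ (witness j=9)
  i=9: ✓ (witness j=9)
  i=10: ✓ (witness j=11)
Positions where it holds: {0, 1, 2, 5, 6, 7, 8, 9, 10} → 9.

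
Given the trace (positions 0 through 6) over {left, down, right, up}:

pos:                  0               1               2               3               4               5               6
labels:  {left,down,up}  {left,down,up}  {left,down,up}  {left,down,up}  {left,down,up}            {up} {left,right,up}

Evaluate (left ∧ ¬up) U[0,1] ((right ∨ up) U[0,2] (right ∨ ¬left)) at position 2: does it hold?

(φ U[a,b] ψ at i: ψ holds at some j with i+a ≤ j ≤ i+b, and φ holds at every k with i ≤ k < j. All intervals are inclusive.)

Need some j in [2,3] with ((right ∨ up) U[0,2] (right ∨ ¬left)), and (left ∧ ¬up) at every k in [2,j-1].
  j=2: ((right ∨ up) U[0,2] (right ∨ ¬left)) — fails.
  j=3: ((right ∨ up) U[0,2] (right ∨ ¬left)) holds, but (left ∧ ¬up) fails at k=2 → not this j.
No j in the window works → until fails.

No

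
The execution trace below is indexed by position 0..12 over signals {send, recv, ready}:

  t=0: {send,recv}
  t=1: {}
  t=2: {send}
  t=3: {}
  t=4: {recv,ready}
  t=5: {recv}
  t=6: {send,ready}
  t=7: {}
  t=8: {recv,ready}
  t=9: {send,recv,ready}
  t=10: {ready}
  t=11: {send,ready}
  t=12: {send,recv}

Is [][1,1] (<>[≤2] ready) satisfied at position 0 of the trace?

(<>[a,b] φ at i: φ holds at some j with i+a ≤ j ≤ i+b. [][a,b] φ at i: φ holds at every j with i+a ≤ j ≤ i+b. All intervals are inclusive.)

False

Check <>[≤2] ready at every j in [1,1]:
  j=1: fails (none in [1,3])
Fails at j=1 → formula fails.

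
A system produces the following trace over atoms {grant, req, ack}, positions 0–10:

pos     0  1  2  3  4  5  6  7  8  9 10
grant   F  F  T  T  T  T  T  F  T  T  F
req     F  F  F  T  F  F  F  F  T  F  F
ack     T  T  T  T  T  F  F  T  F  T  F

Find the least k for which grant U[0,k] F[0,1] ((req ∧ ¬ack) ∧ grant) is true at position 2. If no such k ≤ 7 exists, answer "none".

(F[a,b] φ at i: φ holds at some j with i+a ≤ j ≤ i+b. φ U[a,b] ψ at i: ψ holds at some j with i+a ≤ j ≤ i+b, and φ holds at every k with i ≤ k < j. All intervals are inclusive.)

5

Need earliest j ≥ 2 with F[0,1] ((req ∧ ¬ack) ∧ grant), and grant at every k in [2,j-1].
  j=2: rhs fails.
  j=3: rhs fails.
  j=4: rhs fails.
  j=5: rhs fails.
  j=6: rhs fails.
  j=7: rhs holds; lhs holds on [2,6]. k = 5.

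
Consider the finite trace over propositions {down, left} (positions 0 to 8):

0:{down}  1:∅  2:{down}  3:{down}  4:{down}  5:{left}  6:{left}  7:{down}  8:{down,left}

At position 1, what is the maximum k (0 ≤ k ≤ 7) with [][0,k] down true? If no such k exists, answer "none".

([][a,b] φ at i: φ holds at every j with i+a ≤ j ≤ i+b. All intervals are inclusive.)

none

down must hold from j=1 onward; find where it first fails.
  j=1: fails → no k works.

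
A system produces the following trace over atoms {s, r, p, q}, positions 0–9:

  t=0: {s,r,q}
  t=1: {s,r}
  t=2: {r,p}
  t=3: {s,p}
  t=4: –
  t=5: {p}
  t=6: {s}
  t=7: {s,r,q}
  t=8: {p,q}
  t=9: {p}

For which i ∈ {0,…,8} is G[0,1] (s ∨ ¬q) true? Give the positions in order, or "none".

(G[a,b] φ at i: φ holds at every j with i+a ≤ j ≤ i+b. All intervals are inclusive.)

Evaluate at each i in [0,8]:
  i=0: ✓ (all of [0,1])
  i=1: ✓ (all of [1,2])
  i=2: ✓ (all of [2,3])
  i=3: ✓ (all of [3,4])
  i=4: ✓ (all of [4,5])
  i=5: ✓ (all of [5,6])
  i=6: ✓ (all of [6,7])
  i=7: ✗ (fails at j=8)
  i=8: ✗ (fails at j=8)

0, 1, 2, 3, 4, 5, 6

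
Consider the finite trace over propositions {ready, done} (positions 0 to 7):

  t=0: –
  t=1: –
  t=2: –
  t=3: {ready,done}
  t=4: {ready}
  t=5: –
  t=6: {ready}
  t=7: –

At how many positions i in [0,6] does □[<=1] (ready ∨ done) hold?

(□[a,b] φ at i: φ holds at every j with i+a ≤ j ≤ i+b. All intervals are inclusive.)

Evaluate at each i in [0,6]:
  i=0: ✗ (fails at j=0)
  i=1: ✗ (fails at j=1)
  i=2: ✗ (fails at j=2)
  i=3: ✓ (all of [3,4])
  i=4: ✗ (fails at j=5)
  i=5: ✗ (fails at j=5)
  i=6: ✗ (fails at j=7)
Positions where it holds: {3} → 1.

1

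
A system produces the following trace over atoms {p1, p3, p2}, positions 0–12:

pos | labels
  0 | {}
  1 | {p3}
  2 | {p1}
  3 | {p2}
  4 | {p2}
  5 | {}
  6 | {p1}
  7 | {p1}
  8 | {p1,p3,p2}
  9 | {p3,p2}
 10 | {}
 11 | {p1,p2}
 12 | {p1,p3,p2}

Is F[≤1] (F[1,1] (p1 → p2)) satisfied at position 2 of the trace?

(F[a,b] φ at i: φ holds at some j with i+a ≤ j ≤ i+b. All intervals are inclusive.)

Check F[1,1] (p1 → p2) at each j in [2,3]:
  j=2: holds (witness at 3)
  j=3: holds (witness at 4)
Found at j=2 → formula holds.

Yes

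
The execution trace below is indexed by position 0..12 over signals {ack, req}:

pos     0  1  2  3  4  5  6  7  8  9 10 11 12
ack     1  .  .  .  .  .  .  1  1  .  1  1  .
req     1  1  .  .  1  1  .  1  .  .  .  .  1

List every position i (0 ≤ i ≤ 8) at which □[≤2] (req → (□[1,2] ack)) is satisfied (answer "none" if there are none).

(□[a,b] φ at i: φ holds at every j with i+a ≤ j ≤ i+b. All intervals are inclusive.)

Evaluate at each i in [0,8]:
  i=0: ✗ (fails at j=0)
  i=1: ✗ (fails at j=1)
  i=2: ✗ (fails at j=4)
  i=3: ✗ (fails at j=4)
  i=4: ✗ (fails at j=4)
  i=5: ✗ (fails at j=5)
  i=6: ✗ (fails at j=7)
  i=7: ✗ (fails at j=7)
  i=8: ✓ (all of [8,10])

8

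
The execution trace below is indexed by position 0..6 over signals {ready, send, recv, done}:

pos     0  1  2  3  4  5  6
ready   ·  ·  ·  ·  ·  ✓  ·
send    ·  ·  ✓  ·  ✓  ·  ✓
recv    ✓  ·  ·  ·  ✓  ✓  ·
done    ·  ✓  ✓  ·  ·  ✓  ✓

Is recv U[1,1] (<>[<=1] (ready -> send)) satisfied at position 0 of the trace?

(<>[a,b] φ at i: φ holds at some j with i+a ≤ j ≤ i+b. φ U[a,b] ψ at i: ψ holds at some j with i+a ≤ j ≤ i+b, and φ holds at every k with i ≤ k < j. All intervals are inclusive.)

Need some j in [1,1] with <>[<=1] (ready -> send), and recv at every k in [0,j-1].
  j=1: <>[<=1] (ready -> send) holds; recv holds at every k in [0,0] → satisfied.

Yes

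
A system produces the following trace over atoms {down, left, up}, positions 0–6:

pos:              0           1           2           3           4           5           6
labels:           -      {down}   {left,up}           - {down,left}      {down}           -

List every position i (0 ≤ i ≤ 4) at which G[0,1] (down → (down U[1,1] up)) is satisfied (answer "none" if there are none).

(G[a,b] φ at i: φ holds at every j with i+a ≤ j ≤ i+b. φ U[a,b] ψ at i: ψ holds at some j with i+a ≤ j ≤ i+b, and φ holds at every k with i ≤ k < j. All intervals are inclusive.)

Evaluate at each i in [0,4]:
  i=0: ✓ (all of [0,1])
  i=1: ✓ (all of [1,2])
  i=2: ✓ (all of [2,3])
  i=3: ✗ (fails at j=4)
  i=4: ✗ (fails at j=4)

0, 1, 2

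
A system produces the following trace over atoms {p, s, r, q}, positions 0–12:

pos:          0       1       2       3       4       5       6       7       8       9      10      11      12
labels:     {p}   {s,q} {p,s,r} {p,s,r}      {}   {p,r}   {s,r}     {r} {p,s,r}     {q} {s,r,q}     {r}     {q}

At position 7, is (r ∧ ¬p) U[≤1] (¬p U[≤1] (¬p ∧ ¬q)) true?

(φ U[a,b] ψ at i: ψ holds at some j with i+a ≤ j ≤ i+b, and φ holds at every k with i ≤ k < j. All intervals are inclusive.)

Need some j in [7,8] with (¬p U[≤1] (¬p ∧ ¬q)), and (r ∧ ¬p) at every k in [7,j-1].
  j=7: (¬p U[≤1] (¬p ∧ ¬q)) holds; no prefix to check → satisfied.

Holds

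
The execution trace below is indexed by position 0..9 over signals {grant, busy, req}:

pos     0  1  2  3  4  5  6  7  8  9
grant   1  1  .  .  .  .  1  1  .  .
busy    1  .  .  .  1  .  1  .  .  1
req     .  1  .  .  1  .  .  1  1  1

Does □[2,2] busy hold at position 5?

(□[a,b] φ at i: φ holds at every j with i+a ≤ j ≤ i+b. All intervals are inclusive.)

Check busy at every j in [7,7]:
  j=7: false
Fails at j=7 → formula fails.

False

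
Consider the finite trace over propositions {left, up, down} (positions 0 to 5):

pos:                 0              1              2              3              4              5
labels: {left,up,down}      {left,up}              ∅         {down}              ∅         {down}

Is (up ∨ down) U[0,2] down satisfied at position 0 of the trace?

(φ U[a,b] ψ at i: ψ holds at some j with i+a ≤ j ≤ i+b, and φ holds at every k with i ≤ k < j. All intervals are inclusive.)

Yes

Need some j in [0,2] with down, and (up ∨ down) at every k in [0,j-1].
  j=0: down holds; no prefix to check → satisfied.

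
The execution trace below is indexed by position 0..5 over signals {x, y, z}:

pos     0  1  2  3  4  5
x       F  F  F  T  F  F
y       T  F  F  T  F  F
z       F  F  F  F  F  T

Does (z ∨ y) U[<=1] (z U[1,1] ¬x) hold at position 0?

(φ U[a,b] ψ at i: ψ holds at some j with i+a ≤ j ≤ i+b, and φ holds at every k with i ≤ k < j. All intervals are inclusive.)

Need some j in [0,1] with (z U[1,1] ¬x), and (z ∨ y) at every k in [0,j-1].
  j=0: (z U[1,1] ¬x) — fails.
  j=1: (z U[1,1] ¬x) — fails.
No j in the window works → until fails.

False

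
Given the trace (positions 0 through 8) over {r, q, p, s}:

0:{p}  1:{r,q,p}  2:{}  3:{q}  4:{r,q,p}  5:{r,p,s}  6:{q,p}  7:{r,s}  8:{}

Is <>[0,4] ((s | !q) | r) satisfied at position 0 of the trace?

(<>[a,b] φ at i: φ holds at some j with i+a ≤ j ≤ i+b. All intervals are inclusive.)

Check ((s | !q) | r) at each j in [0,4]:
  j=0: true
  j=1: true
  j=2: true
  j=3: false
  j=4: true
Found at j=0 → formula holds.

Holds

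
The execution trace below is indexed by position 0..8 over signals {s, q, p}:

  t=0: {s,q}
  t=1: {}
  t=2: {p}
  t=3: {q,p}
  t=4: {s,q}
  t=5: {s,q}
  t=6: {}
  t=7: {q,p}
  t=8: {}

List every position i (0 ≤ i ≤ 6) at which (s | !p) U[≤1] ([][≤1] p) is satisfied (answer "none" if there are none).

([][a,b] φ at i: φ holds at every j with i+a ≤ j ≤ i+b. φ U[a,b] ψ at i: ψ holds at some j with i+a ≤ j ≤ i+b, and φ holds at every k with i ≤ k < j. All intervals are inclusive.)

1, 2

Evaluate at each i in [0,6]:
  i=0: ✗ (no rhs in [0,1])
  i=1: ✓ (rhs at j=2; lhs holds on [1,1])
  i=2: ✓ (rhs at j=2)
  i=3: ✗ (no rhs in [3,4])
  i=4: ✗ (no rhs in [4,5])
  i=5: ✗ (no rhs in [5,6])
  i=6: ✗ (no rhs in [6,7])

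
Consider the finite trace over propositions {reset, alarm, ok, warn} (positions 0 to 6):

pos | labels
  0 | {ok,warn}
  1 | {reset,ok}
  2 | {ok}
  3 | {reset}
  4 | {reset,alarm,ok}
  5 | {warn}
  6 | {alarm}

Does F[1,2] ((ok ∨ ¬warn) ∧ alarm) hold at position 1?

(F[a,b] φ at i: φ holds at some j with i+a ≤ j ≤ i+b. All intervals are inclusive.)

Check ((ok ∨ ¬warn) ∧ alarm) at each j in [2,3]:
  j=2: false
  j=3: false
No position in the window satisfies it → formula fails.

Does not hold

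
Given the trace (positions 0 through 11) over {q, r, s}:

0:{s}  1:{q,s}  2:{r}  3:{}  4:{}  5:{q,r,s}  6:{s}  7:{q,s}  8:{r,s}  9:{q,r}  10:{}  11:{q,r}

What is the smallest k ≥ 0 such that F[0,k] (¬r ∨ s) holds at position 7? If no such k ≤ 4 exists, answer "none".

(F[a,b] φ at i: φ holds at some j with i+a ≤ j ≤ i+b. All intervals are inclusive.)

Scan j = 7,8,… for (¬r ∨ s):
  j=7: holds
First hit at j=7, so smallest k = 7-7 = 0.

0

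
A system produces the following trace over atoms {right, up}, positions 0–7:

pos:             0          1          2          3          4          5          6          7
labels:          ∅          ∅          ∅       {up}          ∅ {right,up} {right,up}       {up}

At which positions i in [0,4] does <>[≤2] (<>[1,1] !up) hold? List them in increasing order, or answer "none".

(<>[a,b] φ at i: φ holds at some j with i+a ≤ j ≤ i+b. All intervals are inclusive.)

Evaluate at each i in [0,4]:
  i=0: ✓ (witness j=0)
  i=1: ✓ (witness j=1)
  i=2: ✓ (witness j=3)
  i=3: ✓ (witness j=3)
  i=4: ✗ (none in [4,6])

0, 1, 2, 3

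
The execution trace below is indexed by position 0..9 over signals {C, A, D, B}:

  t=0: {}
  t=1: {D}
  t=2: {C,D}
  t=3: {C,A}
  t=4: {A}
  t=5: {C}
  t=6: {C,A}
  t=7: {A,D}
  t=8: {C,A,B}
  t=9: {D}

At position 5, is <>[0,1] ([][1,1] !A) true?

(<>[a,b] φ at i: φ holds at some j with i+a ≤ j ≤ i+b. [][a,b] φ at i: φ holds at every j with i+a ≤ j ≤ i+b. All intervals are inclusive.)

No

Check [][1,1] !A at each j in [5,6]:
  j=5: fails at 6
  j=6: fails at 7
No position in the window satisfies it → formula fails.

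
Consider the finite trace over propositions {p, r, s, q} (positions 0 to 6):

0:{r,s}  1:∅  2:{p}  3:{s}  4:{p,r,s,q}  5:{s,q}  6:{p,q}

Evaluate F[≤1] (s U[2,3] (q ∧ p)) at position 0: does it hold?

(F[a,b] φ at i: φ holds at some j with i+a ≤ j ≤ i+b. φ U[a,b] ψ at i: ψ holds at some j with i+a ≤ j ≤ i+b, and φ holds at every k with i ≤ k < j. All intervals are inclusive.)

Check (s U[2,3] (q ∧ p)) at each j in [0,1]:
  j=0: fails
  j=1: fails
No position in the window satisfies it → formula fails.

Does not hold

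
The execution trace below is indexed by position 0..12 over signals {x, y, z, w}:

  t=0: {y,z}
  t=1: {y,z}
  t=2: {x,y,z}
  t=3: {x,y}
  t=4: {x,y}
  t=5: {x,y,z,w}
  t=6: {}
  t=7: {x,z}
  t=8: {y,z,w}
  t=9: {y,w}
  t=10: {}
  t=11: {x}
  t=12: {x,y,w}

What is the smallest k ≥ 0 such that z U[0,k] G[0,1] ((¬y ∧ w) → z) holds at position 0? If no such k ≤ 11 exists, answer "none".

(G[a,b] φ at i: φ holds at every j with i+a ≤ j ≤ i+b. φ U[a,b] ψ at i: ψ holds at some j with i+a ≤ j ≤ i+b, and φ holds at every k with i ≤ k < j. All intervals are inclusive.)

0

Need earliest j ≥ 0 with G[0,1] ((¬y ∧ w) → z), and z at every k in [0,j-1].
  j=0: rhs holds (empty prefix). k = 0.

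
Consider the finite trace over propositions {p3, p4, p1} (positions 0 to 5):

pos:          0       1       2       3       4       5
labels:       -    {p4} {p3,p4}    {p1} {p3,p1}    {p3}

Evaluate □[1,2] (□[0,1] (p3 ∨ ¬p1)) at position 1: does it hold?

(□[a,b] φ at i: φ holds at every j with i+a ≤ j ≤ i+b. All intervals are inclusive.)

Check □[0,1] (p3 ∨ ¬p1) at every j in [2,3]:
  j=2: fails at 3
  j=3: fails at 3
Fails at j=2 → formula fails.

No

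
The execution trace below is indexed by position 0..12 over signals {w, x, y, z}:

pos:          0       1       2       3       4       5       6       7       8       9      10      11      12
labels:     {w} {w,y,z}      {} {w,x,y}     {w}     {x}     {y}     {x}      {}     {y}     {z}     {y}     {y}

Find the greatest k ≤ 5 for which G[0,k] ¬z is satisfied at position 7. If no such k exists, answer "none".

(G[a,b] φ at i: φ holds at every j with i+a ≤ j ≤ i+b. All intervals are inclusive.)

¬z must hold from j=7 onward; find where it first fails.
  j=7: holds
  j=8: holds
  j=9: holds
  j=10: fails
Holds on [7,9], so largest k = 2.

2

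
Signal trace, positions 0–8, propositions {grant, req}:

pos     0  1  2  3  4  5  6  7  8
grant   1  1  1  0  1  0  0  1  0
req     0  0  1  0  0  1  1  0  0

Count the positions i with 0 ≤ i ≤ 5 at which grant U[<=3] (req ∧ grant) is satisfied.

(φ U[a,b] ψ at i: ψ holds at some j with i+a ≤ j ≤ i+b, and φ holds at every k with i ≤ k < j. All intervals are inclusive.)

Evaluate at each i in [0,5]:
  i=0: ✓ (rhs at j=2; lhs holds on [0,1])
  i=1: ✓ (rhs at j=2; lhs holds on [1,1])
  i=2: ✓ (rhs at j=2)
  i=3: ✗ (no rhs in [3,6])
  i=4: ✗ (no rhs in [4,7])
  i=5: ✗ (no rhs in [5,8])
Positions where it holds: {0, 1, 2} → 3.

3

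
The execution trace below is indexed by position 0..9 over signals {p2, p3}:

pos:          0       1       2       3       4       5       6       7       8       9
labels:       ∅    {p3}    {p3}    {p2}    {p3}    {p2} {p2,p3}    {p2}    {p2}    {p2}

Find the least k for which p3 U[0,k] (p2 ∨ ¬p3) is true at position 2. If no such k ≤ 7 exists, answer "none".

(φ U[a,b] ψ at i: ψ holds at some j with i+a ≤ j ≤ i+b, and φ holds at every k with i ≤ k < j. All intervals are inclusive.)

Need earliest j ≥ 2 with (p2 ∨ ¬p3), and p3 at every k in [2,j-1].
  j=2: rhs fails.
  j=3: rhs holds; lhs holds on [2,2]. k = 1.

1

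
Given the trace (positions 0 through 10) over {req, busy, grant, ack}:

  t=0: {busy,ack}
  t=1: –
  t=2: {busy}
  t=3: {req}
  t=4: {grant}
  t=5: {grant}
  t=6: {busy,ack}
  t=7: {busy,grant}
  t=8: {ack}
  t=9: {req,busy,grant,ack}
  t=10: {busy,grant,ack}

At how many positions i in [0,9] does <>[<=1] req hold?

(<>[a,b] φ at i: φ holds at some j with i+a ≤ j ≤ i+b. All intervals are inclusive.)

Evaluate at each i in [0,9]:
  i=0: ✗ (none in [0,1])
  i=1: ✗ (none in [1,2])
  i=2: ✓ (witness j=3)
  i=3: ✓ (witness j=3)
  i=4: ✗ (none in [4,5])
  i=5: ✗ (none in [5,6])
  i=6: ✗ (none in [6,7])
  i=7: ✗ (none in [7,8])
  i=8: ✓ (witness j=9)
  i=9: ✓ (witness j=9)
Positions where it holds: {2, 3, 8, 9} → 4.

4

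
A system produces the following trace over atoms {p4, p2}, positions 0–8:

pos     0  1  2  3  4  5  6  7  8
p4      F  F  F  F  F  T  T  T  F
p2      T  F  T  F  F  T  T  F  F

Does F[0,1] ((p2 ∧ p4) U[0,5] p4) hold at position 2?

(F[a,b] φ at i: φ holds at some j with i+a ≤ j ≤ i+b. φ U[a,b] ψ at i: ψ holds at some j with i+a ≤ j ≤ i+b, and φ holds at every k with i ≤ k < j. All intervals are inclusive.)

False

Check ((p2 ∧ p4) U[0,5] p4) at each j in [2,3]:
  j=2: fails
  j=3: fails
No position in the window satisfies it → formula fails.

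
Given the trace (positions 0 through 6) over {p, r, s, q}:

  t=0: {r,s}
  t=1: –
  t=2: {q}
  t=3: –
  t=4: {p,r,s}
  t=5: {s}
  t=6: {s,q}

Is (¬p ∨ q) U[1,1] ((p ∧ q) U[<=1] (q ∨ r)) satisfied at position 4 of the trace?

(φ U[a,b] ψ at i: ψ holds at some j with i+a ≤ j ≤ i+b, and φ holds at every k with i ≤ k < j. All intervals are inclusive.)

False

Need some j in [5,5] with ((p ∧ q) U[<=1] (q ∨ r)), and (¬p ∨ q) at every k in [4,j-1].
  j=5: ((p ∧ q) U[<=1] (q ∨ r)) — fails.
No j in the window works → until fails.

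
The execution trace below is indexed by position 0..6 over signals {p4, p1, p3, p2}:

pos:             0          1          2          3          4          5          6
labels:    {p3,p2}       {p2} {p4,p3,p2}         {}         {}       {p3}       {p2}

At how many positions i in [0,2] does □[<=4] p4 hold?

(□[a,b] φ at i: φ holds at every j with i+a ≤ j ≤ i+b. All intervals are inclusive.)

Evaluate at each i in [0,2]:
  i=0: ✗ (fails at j=0)
  i=1: ✗ (fails at j=1)
  i=2: ✗ (fails at j=3)
Positions where it holds: {} → 0.

0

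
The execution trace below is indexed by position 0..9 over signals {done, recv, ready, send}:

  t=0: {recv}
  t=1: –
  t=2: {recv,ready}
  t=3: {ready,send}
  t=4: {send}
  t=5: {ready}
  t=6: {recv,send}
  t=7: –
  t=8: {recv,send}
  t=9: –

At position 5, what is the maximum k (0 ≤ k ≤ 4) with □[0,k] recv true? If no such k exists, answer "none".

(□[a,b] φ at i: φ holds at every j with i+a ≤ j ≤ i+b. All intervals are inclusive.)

none

recv must hold from j=5 onward; find where it first fails.
  j=5: fails → no k works.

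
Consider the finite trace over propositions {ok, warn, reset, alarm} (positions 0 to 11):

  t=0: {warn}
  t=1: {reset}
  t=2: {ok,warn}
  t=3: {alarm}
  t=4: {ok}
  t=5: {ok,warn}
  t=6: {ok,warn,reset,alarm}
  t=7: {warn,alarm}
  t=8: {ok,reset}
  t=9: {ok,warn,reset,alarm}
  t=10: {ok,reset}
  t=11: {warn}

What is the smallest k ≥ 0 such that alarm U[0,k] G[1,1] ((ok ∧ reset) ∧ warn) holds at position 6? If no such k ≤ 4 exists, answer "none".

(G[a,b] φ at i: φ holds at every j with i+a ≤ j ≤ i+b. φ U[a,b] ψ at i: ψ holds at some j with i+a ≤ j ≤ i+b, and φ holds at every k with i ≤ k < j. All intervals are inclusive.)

2

Need earliest j ≥ 6 with G[1,1] ((ok ∧ reset) ∧ warn), and alarm at every k in [6,j-1].
  j=6: rhs fails.
  j=7: rhs fails.
  j=8: rhs holds; lhs holds on [6,7]. k = 2.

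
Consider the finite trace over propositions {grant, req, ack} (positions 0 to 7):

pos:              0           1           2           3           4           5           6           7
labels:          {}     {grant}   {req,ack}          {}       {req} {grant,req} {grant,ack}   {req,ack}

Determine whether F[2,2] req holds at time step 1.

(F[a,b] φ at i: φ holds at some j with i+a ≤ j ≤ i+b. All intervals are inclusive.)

Does not hold

Check req at each j in [3,3]:
  j=3: false
No position in the window satisfies it → formula fails.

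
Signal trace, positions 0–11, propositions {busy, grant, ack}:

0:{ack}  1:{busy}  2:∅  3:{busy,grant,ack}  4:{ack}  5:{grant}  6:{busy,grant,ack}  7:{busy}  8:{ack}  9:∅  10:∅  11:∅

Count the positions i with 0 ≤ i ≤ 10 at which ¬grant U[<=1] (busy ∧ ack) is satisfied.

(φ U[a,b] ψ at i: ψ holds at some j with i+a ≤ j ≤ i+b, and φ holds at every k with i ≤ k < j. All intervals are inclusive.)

3

Evaluate at each i in [0,10]:
  i=0: ✗ (no rhs in [0,1])
  i=1: ✗ (no rhs in [1,2])
  i=2: ✓ (rhs at j=3; lhs holds on [2,2])
  i=3: ✓ (rhs at j=3)
  i=4: ✗ (no rhs in [4,5])
  i=5: ✗ (lhs fails at k=5 before rhs at j=6)
  i=6: ✓ (rhs at j=6)
  i=7: ✗ (no rhs in [7,8])
  i=8: ✗ (no rhs in [8,9])
  i=9: ✗ (no rhs in [9,10])
  i=10: ✗ (no rhs in [10,11])
Positions where it holds: {2, 3, 6} → 3.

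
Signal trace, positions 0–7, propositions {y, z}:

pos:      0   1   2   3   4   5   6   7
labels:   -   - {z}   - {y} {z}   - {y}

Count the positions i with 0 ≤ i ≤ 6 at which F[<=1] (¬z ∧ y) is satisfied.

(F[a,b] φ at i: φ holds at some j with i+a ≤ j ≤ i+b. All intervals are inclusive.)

3

Evaluate at each i in [0,6]:
  i=0: ✗ (none in [0,1])
  i=1: ✗ (none in [1,2])
  i=2: ✗ (none in [2,3])
  i=3: ✓ (witness j=4)
  i=4: ✓ (witness j=4)
  i=5: ✗ (none in [5,6])
  i=6: ✓ (witness j=7)
Positions where it holds: {3, 4, 6} → 3.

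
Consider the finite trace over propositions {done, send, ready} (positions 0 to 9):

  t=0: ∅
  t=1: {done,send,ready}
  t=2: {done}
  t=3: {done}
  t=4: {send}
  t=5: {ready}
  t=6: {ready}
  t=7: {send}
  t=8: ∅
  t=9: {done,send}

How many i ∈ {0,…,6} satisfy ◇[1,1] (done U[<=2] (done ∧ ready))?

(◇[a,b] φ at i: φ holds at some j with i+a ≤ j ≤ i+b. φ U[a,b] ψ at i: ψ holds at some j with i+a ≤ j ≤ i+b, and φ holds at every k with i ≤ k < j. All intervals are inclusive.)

1

Evaluate at each i in [0,6]:
  i=0: ✓ (witness j=1)
  i=1: ✗ (none in [2,2])
  i=2: ✗ (none in [3,3])
  i=3: ✗ (none in [4,4])
  i=4: ✗ (none in [5,5])
  i=5: ✗ (none in [6,6])
  i=6: ✗ (none in [7,7])
Positions where it holds: {0} → 1.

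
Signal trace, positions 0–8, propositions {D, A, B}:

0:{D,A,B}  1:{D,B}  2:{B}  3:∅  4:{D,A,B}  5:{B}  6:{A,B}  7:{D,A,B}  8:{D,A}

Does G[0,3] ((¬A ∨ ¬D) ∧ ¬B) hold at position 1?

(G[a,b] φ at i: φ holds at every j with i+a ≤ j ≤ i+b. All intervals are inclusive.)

Check ((¬A ∨ ¬D) ∧ ¬B) at every j in [1,4]:
  j=1: false
  j=2: false
  j=3: true
  j=4: false
Fails at j=1 → formula fails.

Does not hold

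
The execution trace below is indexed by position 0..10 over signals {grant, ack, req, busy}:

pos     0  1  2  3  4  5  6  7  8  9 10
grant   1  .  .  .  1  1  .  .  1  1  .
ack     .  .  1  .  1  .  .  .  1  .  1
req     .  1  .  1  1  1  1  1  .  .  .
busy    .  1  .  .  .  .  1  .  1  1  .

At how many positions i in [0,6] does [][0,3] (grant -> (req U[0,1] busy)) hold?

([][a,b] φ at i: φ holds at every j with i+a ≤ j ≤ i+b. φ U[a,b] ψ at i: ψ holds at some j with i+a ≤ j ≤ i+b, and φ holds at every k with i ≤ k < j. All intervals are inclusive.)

Evaluate at each i in [0,6]:
  i=0: ✗ (fails at j=0)
  i=1: ✗ (fails at j=4)
  i=2: ✗ (fails at j=4)
  i=3: ✗ (fails at j=4)
  i=4: ✗ (fails at j=4)
  i=5: ✓ (all of [5,8])
  i=6: ✓ (all of [6,9])
Positions where it holds: {5, 6} → 2.

2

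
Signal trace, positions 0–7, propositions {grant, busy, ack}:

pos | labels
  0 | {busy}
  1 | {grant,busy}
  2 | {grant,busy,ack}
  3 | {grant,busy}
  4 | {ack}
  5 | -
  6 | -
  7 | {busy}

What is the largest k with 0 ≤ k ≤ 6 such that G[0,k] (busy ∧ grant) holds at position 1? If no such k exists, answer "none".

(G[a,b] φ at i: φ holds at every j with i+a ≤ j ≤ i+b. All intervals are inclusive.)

2

(busy ∧ grant) must hold from j=1 onward; find where it first fails.
  j=1: holds
  j=2: holds
  j=3: holds
  j=4: fails
Holds on [1,3], so largest k = 2.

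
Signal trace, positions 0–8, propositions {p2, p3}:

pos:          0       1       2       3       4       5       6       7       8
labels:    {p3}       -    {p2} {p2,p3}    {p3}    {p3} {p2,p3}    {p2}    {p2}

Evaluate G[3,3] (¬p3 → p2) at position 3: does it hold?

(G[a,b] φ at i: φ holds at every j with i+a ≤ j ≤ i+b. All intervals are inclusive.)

Check (¬p3 → p2) at every j in [6,6]:
  j=6: antecedent false → ✓
All positions satisfy it → formula holds.

Holds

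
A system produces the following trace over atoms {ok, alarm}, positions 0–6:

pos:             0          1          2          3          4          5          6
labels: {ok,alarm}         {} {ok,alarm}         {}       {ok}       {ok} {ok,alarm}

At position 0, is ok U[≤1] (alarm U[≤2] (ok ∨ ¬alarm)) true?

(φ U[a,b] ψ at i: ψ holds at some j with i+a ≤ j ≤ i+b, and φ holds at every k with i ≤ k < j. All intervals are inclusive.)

Yes

Need some j in [0,1] with (alarm U[≤2] (ok ∨ ¬alarm)), and ok at every k in [0,j-1].
  j=0: (alarm U[≤2] (ok ∨ ¬alarm)) holds; no prefix to check → satisfied.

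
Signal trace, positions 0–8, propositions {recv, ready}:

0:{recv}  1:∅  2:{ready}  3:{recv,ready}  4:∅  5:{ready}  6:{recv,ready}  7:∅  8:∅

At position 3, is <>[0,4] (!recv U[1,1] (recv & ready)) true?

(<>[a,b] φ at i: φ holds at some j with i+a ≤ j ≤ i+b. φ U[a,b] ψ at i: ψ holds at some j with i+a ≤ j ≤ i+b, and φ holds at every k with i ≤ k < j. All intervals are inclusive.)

True

Check (!recv U[1,1] (recv & ready)) at each j in [3,7]:
  j=3: fails
  j=4: fails
  j=5: holds
  j=6: fails
  j=7: fails
Found at j=5 → formula holds.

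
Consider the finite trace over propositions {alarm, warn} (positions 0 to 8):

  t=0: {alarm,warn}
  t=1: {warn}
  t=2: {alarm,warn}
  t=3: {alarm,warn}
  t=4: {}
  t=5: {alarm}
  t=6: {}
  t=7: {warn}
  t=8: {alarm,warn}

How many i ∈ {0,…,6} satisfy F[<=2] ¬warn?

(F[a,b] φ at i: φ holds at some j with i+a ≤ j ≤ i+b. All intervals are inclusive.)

5

Evaluate at each i in [0,6]:
  i=0: ✗ (none in [0,2])
  i=1: ✗ (none in [1,3])
  i=2: ✓ (witness j=4)
  i=3: ✓ (witness j=4)
  i=4: ✓ (witness j=4)
  i=5: ✓ (witness j=5)
  i=6: ✓ (witness j=6)
Positions where it holds: {2, 3, 4, 5, 6} → 5.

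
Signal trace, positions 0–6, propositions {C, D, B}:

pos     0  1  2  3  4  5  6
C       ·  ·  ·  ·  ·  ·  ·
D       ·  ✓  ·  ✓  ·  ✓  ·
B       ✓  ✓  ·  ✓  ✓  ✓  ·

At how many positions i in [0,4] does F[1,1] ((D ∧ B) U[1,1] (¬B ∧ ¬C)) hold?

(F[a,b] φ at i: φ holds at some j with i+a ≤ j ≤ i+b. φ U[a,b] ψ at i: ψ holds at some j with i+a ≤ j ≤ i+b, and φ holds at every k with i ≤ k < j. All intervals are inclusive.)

2

Evaluate at each i in [0,4]:
  i=0: ✓ (witness j=1)
  i=1: ✗ (none in [2,2])
  i=2: ✗ (none in [3,3])
  i=3: ✗ (none in [4,4])
  i=4: ✓ (witness j=5)
Positions where it holds: {0, 4} → 2.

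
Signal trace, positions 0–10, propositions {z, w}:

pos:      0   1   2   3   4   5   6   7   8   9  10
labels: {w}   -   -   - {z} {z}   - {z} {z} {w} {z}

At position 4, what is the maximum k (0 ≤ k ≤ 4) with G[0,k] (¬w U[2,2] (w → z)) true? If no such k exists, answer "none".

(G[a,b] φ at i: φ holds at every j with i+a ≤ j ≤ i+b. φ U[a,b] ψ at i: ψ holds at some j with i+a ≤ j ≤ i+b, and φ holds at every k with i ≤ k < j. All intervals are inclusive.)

2

(¬w U[2,2] (w → z)) must hold from j=4 onward; find where it first fails.
  j=4: holds
  j=5: holds
  j=6: holds
  j=7: fails
Holds on [4,6], so largest k = 2.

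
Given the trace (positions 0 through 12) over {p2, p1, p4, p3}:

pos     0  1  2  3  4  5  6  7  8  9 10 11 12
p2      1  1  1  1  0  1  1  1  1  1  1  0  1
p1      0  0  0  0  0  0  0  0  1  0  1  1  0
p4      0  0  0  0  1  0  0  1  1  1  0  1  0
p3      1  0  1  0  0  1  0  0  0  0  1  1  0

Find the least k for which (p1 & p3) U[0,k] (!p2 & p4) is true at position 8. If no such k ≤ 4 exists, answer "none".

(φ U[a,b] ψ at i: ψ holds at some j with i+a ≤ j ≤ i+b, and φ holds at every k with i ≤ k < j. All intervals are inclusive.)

none

Need earliest j ≥ 8 with (!p2 & p4), and (p1 & p3) at every k in [8,j-1].
  j=8: rhs fails.
  j=9: rhs fails.
  j=10: rhs fails.
  j=11: rhs holds but lhs fails at k=8.
  j=12: rhs fails.
No witness within the range → none.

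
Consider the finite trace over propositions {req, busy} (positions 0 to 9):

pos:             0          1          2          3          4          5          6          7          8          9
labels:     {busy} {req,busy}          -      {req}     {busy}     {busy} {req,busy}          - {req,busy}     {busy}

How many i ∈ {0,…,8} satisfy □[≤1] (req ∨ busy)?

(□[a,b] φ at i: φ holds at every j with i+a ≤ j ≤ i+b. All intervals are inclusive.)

Evaluate at each i in [0,8]:
  i=0: ✓ (all of [0,1])
  i=1: ✗ (fails at j=2)
  i=2: ✗ (fails at j=2)
  i=3: ✓ (all of [3,4])
  i=4: ✓ (all of [4,5])
  i=5: ✓ (all of [5,6])
  i=6: ✗ (fails at j=7)
  i=7: ✗ (fails at j=7)
  i=8: ✓ (all of [8,9])
Positions where it holds: {0, 3, 4, 5, 8} → 5.

5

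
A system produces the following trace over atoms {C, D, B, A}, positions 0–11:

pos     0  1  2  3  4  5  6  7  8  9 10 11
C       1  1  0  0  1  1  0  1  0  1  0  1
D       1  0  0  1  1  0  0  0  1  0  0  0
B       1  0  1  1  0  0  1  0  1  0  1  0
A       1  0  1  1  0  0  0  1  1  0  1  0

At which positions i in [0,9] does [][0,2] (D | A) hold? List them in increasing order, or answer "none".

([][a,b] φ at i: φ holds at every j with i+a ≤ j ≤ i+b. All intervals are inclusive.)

Evaluate at each i in [0,9]:
  i=0: ✗ (fails at j=1)
  i=1: ✗ (fails at j=1)
  i=2: ✓ (all of [2,4])
  i=3: ✗ (fails at j=5)
  i=4: ✗ (fails at j=5)
  i=5: ✗ (fails at j=5)
  i=6: ✗ (fails at j=6)
  i=7: ✗ (fails at j=9)
  i=8: ✗ (fails at j=9)
  i=9: ✗ (fails at j=9)

2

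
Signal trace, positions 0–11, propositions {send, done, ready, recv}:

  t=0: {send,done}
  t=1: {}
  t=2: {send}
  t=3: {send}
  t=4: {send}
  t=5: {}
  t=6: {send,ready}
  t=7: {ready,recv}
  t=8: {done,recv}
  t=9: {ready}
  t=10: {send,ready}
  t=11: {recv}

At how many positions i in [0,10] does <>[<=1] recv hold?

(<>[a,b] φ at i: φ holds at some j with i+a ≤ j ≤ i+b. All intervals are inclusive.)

Evaluate at each i in [0,10]:
  i=0: ✗ (none in [0,1])
  i=1: ✗ (none in [1,2])
  i=2: ✗ (none in [2,3])
  i=3: ✗ (none in [3,4])
  i=4: ✗ (none in [4,5])
  i=5: ✗ (none in [5,6])
  i=6: ✓ (witness j=7)
  i=7: ✓ (witness j=7)
  i=8: ✓ (witness j=8)
  i=9: ✗ (none in [9,10])
  i=10: ✓ (witness j=11)
Positions where it holds: {6, 7, 8, 10} → 4.

4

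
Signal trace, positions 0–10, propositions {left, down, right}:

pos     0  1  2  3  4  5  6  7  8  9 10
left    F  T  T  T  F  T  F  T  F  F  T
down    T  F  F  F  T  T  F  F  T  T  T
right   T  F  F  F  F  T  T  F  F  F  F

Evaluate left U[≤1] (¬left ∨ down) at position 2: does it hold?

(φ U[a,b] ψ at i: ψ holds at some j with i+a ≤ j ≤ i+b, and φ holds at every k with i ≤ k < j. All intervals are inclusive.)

Need some j in [2,3] with (¬left ∨ down), and left at every k in [2,j-1].
  j=2: (¬left ∨ down) false.
  j=3: (¬left ∨ down) false.
No j in the window works → until fails.

Does not hold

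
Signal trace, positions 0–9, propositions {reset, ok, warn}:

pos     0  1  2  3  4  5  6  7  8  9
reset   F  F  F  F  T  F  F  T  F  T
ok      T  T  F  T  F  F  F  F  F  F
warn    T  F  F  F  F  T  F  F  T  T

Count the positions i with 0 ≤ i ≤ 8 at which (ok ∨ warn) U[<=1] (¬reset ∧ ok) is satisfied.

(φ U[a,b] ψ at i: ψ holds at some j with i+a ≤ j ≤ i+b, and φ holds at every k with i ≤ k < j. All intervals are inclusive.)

Evaluate at each i in [0,8]:
  i=0: ✓ (rhs at j=0)
  i=1: ✓ (rhs at j=1)
  i=2: ✗ (lhs fails at k=2 before rhs at j=3)
  i=3: ✓ (rhs at j=3)
  i=4: ✗ (no rhs in [4,5])
  i=5: ✗ (no rhs in [5,6])
  i=6: ✗ (no rhs in [6,7])
  i=7: ✗ (no rhs in [7,8])
  i=8: ✗ (no rhs in [8,9])
Positions where it holds: {0, 1, 3} → 3.

3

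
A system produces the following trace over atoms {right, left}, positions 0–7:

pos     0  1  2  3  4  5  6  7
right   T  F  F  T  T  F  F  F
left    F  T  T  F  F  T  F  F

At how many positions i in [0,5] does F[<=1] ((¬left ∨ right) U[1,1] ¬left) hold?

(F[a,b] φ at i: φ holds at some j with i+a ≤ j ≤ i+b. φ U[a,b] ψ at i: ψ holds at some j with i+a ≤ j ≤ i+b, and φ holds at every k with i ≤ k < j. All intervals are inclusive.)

Evaluate at each i in [0,5]:
  i=0: ✗ (none in [0,1])
  i=1: ✗ (none in [1,2])
  i=2: ✓ (witness j=3)
  i=3: ✓ (witness j=3)
  i=4: ✗ (none in [4,5])
  i=5: ✓ (witness j=6)
Positions where it holds: {2, 3, 5} → 3.

3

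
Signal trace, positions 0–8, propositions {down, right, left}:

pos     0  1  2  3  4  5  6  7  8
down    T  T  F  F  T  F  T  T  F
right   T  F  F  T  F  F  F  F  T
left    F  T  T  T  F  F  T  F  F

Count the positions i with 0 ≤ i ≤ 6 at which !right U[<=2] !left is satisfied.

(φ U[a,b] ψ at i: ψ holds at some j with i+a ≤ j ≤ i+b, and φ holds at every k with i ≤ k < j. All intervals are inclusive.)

4

Evaluate at each i in [0,6]:
  i=0: ✓ (rhs at j=0)
  i=1: ✗ (no rhs in [1,3])
  i=2: ✗ (lhs fails at k=3 before rhs at j=4)
  i=3: ✗ (lhs fails at k=3 before rhs at j=4)
  i=4: ✓ (rhs at j=4)
  i=5: ✓ (rhs at j=5)
  i=6: ✓ (rhs at j=7; lhs holds on [6,6])
Positions where it holds: {0, 4, 5, 6} → 4.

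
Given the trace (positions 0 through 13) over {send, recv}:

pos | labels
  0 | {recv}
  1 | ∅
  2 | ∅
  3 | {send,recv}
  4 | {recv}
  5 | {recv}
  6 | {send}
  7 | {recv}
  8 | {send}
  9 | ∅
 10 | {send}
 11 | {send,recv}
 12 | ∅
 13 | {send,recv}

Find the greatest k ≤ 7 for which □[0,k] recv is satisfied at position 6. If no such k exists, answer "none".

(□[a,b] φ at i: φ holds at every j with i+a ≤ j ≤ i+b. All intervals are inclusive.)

recv must hold from j=6 onward; find where it first fails.
  j=6: fails → no k works.

none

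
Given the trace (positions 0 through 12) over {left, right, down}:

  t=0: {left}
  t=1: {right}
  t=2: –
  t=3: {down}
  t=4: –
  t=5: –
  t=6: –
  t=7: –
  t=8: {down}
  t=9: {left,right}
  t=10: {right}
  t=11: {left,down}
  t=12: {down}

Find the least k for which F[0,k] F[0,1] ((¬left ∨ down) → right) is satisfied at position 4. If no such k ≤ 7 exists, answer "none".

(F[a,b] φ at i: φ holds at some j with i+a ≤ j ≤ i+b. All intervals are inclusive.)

4

Scan j = 4,5,… for F[0,1] ((¬left ∨ down) → right):
  j=4: fails
  j=5: fails
  j=6: fails
  j=7: fails
  j=8: holds
First hit at j=8, so smallest k = 8-4 = 4.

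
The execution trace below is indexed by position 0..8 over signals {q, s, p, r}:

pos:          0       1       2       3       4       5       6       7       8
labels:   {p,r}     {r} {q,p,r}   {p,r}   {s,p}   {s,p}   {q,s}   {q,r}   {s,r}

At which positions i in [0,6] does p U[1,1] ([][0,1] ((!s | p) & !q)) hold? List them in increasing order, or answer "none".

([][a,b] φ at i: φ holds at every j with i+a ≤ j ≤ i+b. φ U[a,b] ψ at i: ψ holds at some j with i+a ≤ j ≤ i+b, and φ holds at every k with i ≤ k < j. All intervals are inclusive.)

2, 3

Evaluate at each i in [0,6]:
  i=0: ✗ (no rhs in [1,1])
  i=1: ✗ (no rhs in [2,2])
  i=2: ✓ (rhs at j=3; lhs holds on [2,2])
  i=3: ✓ (rhs at j=4; lhs holds on [3,3])
  i=4: ✗ (no rhs in [5,5])
  i=5: ✗ (no rhs in [6,6])
  i=6: ✗ (no rhs in [7,7])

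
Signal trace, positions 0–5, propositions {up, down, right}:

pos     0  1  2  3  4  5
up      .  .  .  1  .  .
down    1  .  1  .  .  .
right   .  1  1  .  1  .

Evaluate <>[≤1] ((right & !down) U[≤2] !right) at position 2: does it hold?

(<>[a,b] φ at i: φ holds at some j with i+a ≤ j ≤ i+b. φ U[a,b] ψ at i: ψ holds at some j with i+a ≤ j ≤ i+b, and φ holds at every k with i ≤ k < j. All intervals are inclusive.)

True

Check ((right & !down) U[≤2] !right) at each j in [2,3]:
  j=2: fails
  j=3: holds
Found at j=3 → formula holds.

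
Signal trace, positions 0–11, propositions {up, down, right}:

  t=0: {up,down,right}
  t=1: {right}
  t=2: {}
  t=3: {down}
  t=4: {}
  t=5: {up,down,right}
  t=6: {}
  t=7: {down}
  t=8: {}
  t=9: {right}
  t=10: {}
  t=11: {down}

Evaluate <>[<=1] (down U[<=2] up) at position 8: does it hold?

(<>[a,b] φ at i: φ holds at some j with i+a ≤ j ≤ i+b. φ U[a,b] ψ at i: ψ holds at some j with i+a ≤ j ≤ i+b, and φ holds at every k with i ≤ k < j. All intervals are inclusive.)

Does not hold

Check (down U[<=2] up) at each j in [8,9]:
  j=8: fails
  j=9: fails
No position in the window satisfies it → formula fails.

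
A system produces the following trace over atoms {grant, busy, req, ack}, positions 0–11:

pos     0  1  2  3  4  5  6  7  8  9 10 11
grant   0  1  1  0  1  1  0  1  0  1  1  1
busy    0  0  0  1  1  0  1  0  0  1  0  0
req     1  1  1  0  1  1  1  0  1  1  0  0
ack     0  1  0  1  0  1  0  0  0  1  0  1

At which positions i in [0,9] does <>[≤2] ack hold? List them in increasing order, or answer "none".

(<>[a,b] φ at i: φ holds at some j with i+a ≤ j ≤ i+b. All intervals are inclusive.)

0, 1, 2, 3, 4, 5, 7, 8, 9

Evaluate at each i in [0,9]:
  i=0: ✓ (witness j=1)
  i=1: ✓ (witness j=1)
  i=2: ✓ (witness j=3)
  i=3: ✓ (witness j=3)
  i=4: ✓ (witness j=5)
  i=5: ✓ (witness j=5)
  i=6: ✗ (none in [6,8])
  i=7: ✓ (witness j=9)
  i=8: ✓ (witness j=9)
  i=9: ✓ (witness j=9)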